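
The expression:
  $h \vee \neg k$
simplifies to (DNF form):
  $h \vee \neg k$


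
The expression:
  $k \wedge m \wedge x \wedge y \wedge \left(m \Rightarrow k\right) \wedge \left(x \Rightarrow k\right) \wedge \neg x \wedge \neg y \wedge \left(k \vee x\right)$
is never true.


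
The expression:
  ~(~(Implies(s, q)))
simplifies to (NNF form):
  q | ~s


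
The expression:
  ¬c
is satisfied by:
  {c: False}


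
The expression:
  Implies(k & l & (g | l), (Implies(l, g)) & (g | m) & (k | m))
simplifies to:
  g | ~k | ~l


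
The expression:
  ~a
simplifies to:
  ~a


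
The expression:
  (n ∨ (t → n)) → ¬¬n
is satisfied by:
  {n: True, t: True}
  {n: True, t: False}
  {t: True, n: False}


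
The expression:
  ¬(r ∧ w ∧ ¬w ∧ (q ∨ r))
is always true.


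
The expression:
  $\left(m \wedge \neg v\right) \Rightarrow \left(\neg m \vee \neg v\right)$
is always true.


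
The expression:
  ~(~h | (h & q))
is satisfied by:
  {h: True, q: False}


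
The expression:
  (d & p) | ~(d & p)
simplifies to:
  True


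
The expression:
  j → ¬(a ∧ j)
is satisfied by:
  {a: False, j: False}
  {j: True, a: False}
  {a: True, j: False}


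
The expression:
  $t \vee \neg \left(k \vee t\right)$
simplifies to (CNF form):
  $t \vee \neg k$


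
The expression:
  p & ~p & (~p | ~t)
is never true.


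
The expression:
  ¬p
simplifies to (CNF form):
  ¬p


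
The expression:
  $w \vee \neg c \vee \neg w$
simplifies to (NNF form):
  $\text{True}$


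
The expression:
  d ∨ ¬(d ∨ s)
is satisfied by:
  {d: True, s: False}
  {s: False, d: False}
  {s: True, d: True}


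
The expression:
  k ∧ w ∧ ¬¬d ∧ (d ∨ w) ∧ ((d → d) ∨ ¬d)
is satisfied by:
  {w: True, d: True, k: True}


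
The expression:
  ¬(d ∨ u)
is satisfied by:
  {u: False, d: False}


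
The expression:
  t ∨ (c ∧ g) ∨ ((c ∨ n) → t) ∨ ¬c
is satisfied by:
  {t: True, g: True, c: False}
  {t: True, c: False, g: False}
  {g: True, c: False, t: False}
  {g: False, c: False, t: False}
  {t: True, g: True, c: True}
  {t: True, c: True, g: False}
  {g: True, c: True, t: False}


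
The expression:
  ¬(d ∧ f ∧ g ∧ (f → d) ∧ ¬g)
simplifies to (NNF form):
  True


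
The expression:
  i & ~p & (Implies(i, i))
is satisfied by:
  {i: True, p: False}


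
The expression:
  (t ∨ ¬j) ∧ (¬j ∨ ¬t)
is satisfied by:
  {j: False}


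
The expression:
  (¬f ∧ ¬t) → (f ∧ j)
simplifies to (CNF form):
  f ∨ t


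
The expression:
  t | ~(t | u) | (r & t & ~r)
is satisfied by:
  {t: True, u: False}
  {u: False, t: False}
  {u: True, t: True}


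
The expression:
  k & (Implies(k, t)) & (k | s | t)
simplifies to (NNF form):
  k & t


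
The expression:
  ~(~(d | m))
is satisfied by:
  {d: True, m: True}
  {d: True, m: False}
  {m: True, d: False}


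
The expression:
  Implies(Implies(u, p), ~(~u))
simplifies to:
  u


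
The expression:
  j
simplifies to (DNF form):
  j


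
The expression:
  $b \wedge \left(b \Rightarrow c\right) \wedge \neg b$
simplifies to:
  $\text{False}$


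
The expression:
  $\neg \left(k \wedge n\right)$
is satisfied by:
  {k: False, n: False}
  {n: True, k: False}
  {k: True, n: False}


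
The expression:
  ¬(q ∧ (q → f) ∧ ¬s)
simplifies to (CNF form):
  s ∨ ¬f ∨ ¬q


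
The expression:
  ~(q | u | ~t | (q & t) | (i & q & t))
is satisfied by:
  {t: True, q: False, u: False}


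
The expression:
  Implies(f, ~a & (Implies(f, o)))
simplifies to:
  ~f | (o & ~a)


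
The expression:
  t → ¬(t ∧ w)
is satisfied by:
  {w: False, t: False}
  {t: True, w: False}
  {w: True, t: False}


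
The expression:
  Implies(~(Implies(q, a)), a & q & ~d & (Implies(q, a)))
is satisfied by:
  {a: True, q: False}
  {q: False, a: False}
  {q: True, a: True}


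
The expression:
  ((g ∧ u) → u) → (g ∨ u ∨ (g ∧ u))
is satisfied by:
  {g: True, u: True}
  {g: True, u: False}
  {u: True, g: False}


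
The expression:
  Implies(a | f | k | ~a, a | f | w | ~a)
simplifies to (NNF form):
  True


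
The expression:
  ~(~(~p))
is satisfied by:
  {p: False}


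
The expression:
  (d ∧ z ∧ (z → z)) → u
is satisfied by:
  {u: True, z: False, d: False}
  {u: False, z: False, d: False}
  {d: True, u: True, z: False}
  {d: True, u: False, z: False}
  {z: True, u: True, d: False}
  {z: True, u: False, d: False}
  {z: True, d: True, u: True}


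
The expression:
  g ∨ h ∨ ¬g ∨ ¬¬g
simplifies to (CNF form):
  True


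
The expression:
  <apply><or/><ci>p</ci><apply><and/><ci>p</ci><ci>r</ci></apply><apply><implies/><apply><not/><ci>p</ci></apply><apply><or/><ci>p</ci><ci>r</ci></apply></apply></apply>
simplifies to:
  <apply><or/><ci>p</ci><ci>r</ci></apply>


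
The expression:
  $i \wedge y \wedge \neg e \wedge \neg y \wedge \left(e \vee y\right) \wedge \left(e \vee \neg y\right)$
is never true.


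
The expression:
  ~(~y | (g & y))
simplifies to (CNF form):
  y & ~g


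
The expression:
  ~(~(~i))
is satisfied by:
  {i: False}


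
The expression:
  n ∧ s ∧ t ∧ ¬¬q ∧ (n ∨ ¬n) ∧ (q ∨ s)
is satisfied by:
  {t: True, s: True, q: True, n: True}


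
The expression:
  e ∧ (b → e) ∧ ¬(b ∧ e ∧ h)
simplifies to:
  e ∧ (¬b ∨ ¬h)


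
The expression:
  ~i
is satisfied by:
  {i: False}


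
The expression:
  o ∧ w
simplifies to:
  o ∧ w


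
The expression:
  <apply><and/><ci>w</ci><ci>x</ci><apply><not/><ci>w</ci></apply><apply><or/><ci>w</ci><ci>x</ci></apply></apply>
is never true.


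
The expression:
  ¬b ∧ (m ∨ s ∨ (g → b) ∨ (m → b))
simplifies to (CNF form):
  ¬b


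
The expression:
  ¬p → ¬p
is always true.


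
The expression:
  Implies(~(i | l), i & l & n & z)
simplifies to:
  i | l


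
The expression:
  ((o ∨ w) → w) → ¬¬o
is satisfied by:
  {o: True}


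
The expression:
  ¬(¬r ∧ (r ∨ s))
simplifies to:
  r ∨ ¬s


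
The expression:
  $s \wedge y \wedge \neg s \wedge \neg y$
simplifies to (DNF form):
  $\text{False}$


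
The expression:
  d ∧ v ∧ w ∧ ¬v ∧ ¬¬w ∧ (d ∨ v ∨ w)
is never true.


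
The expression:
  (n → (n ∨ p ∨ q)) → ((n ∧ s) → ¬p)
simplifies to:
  ¬n ∨ ¬p ∨ ¬s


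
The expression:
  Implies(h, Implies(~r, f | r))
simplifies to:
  f | r | ~h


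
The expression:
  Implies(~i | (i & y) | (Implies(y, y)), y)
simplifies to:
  y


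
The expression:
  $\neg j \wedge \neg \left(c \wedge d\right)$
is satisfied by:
  {j: False, c: False, d: False}
  {d: True, j: False, c: False}
  {c: True, j: False, d: False}


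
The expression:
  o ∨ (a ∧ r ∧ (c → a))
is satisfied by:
  {a: True, o: True, r: True}
  {a: True, o: True, r: False}
  {o: True, r: True, a: False}
  {o: True, r: False, a: False}
  {a: True, r: True, o: False}


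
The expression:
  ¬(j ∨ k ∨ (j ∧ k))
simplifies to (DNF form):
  ¬j ∧ ¬k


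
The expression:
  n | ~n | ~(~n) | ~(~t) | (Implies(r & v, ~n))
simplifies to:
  True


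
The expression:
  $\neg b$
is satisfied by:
  {b: False}


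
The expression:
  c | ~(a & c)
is always true.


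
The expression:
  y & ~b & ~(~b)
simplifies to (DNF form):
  False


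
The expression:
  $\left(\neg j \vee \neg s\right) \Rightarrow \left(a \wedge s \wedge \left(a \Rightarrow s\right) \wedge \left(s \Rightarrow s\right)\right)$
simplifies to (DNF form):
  $\left(a \wedge s\right) \vee \left(j \wedge s\right)$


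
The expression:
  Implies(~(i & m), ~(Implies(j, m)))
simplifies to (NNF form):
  (i & m) | (j & ~m)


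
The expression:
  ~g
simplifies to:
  ~g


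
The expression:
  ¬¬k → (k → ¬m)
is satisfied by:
  {k: False, m: False}
  {m: True, k: False}
  {k: True, m: False}


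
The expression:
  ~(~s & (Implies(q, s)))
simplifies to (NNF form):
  q | s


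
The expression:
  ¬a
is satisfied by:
  {a: False}


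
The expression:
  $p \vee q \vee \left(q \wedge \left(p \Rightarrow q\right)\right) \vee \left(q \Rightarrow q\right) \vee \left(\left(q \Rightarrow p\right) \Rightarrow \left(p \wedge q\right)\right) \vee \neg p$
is always true.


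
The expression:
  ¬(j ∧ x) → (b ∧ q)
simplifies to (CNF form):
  (b ∨ j) ∧ (b ∨ x) ∧ (j ∨ q) ∧ (q ∨ x)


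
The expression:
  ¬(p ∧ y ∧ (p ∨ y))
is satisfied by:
  {p: False, y: False}
  {y: True, p: False}
  {p: True, y: False}


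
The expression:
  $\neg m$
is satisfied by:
  {m: False}


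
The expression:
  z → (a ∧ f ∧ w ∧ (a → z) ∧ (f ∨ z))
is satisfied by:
  {a: True, f: True, w: True, z: False}
  {a: True, f: True, w: False, z: False}
  {a: True, w: True, f: False, z: False}
  {a: True, w: False, f: False, z: False}
  {f: True, w: True, a: False, z: False}
  {f: True, a: False, w: False, z: False}
  {f: False, w: True, a: False, z: False}
  {f: False, a: False, w: False, z: False}
  {a: True, z: True, f: True, w: True}


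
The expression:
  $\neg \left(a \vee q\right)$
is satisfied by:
  {q: False, a: False}


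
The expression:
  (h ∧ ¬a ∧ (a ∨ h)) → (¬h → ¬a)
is always true.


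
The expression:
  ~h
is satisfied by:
  {h: False}


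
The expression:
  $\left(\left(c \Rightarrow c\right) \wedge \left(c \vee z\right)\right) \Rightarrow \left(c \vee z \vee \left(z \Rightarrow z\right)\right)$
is always true.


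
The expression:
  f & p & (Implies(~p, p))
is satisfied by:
  {p: True, f: True}


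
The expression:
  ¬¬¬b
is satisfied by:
  {b: False}


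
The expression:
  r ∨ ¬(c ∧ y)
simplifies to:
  r ∨ ¬c ∨ ¬y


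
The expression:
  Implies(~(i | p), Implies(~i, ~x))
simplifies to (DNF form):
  i | p | ~x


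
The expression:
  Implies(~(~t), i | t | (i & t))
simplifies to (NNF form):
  True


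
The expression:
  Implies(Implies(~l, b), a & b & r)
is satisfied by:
  {a: True, r: True, l: False, b: False}
  {a: True, l: False, r: False, b: False}
  {r: True, a: False, l: False, b: False}
  {a: False, l: False, r: False, b: False}
  {a: True, b: True, r: True, l: False}
  {a: True, b: True, r: True, l: True}


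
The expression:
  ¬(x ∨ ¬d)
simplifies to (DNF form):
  d ∧ ¬x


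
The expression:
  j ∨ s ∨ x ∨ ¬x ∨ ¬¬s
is always true.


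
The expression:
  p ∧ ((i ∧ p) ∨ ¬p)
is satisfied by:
  {i: True, p: True}


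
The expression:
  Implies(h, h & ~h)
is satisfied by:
  {h: False}


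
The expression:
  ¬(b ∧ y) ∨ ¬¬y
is always true.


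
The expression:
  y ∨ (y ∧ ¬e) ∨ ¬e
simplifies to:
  y ∨ ¬e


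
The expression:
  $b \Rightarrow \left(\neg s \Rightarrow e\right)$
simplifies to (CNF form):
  $e \vee s \vee \neg b$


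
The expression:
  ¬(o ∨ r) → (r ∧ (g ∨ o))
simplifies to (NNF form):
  o ∨ r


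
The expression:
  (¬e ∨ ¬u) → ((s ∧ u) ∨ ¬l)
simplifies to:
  (e ∧ u) ∨ (s ∧ u) ∨ ¬l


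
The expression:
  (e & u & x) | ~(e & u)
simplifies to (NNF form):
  x | ~e | ~u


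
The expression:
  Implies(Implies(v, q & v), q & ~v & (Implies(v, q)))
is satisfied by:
  {q: True, v: False}
  {v: True, q: False}


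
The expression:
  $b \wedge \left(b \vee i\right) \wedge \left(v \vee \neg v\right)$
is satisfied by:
  {b: True}


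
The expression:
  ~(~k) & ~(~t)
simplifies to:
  k & t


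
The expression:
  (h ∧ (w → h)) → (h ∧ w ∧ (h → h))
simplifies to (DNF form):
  w ∨ ¬h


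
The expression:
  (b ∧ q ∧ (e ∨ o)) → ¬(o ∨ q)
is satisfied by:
  {o: False, e: False, q: False, b: False}
  {e: True, b: False, o: False, q: False}
  {o: True, b: False, e: False, q: False}
  {e: True, o: True, b: False, q: False}
  {b: True, o: False, e: False, q: False}
  {b: True, e: True, o: False, q: False}
  {b: True, o: True, e: False, q: False}
  {b: True, e: True, o: True, q: False}
  {q: True, b: False, o: False, e: False}
  {q: True, e: True, b: False, o: False}
  {q: True, o: True, b: False, e: False}
  {q: True, e: True, o: True, b: False}
  {q: True, b: True, o: False, e: False}


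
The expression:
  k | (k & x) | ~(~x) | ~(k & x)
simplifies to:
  True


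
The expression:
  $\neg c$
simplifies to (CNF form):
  $\neg c$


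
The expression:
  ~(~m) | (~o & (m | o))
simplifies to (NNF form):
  m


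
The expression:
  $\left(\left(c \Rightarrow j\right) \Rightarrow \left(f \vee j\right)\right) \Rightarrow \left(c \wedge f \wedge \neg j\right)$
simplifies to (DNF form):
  $\left(c \wedge f \wedge \neg j\right) \vee \left(c \wedge \neg c \wedge \neg j\right) \vee \left(f \wedge \neg f \wedge \neg j\right) \vee \left(\neg c \wedge \neg f \wedge \neg j\right)$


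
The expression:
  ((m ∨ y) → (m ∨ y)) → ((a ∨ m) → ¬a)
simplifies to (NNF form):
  ¬a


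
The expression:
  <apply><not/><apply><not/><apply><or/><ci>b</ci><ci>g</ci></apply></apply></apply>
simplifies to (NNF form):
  <apply><or/><ci>b</ci><ci>g</ci></apply>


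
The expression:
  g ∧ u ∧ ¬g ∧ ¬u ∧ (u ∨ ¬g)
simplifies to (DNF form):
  False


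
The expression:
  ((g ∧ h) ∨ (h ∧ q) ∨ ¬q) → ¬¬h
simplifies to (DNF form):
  h ∨ q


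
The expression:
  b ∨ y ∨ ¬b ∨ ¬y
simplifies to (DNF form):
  True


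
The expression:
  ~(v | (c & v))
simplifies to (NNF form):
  ~v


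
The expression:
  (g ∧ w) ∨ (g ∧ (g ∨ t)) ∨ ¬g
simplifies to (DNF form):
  True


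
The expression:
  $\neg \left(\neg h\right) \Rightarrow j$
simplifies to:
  $j \vee \neg h$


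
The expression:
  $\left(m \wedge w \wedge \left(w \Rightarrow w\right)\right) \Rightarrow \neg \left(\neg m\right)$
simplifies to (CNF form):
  $\text{True}$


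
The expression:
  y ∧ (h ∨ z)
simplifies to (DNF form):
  (h ∧ y) ∨ (y ∧ z)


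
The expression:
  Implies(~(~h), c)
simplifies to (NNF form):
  c | ~h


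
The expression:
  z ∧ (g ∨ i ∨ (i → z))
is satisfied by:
  {z: True}


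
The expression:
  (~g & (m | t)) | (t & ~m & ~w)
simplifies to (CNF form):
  (m | t) & (~g | ~m) & (~g | ~w)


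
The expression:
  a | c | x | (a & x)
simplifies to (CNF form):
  a | c | x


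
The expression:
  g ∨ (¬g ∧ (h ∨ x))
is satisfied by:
  {x: True, g: True, h: True}
  {x: True, g: True, h: False}
  {x: True, h: True, g: False}
  {x: True, h: False, g: False}
  {g: True, h: True, x: False}
  {g: True, h: False, x: False}
  {h: True, g: False, x: False}


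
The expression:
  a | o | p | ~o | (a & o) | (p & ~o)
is always true.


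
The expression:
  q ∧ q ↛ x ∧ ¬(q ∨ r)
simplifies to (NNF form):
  False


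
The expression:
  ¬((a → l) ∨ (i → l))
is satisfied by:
  {a: True, i: True, l: False}


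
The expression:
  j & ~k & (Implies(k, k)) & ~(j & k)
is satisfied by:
  {j: True, k: False}


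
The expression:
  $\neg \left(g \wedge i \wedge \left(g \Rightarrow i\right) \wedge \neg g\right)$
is always true.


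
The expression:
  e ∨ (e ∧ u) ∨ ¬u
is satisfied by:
  {e: True, u: False}
  {u: False, e: False}
  {u: True, e: True}


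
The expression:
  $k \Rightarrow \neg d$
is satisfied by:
  {k: False, d: False}
  {d: True, k: False}
  {k: True, d: False}


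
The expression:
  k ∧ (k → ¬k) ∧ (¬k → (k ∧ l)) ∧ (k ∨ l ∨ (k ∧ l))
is never true.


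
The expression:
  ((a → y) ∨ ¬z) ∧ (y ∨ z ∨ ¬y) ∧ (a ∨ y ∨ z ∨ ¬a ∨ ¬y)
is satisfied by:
  {y: True, z: False, a: False}
  {z: False, a: False, y: False}
  {y: True, a: True, z: False}
  {a: True, z: False, y: False}
  {y: True, z: True, a: False}
  {z: True, y: False, a: False}
  {y: True, a: True, z: True}


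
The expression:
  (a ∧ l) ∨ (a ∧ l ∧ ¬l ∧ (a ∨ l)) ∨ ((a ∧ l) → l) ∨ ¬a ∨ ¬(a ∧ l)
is always true.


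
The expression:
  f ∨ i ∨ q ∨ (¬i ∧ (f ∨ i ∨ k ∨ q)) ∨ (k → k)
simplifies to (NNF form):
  True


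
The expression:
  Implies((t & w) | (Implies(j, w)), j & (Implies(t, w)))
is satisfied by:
  {j: True}


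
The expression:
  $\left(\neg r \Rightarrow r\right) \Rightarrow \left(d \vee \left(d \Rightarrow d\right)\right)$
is always true.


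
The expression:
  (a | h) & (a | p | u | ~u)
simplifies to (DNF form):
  a | h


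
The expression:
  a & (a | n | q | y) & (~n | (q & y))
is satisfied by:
  {y: True, q: True, a: True, n: False}
  {y: True, a: True, q: False, n: False}
  {q: True, a: True, y: False, n: False}
  {a: True, y: False, q: False, n: False}
  {y: True, n: True, q: True, a: True}


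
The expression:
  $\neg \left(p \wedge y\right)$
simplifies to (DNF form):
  $\neg p \vee \neg y$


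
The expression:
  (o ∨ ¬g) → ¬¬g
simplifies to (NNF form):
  g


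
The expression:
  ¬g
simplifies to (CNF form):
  ¬g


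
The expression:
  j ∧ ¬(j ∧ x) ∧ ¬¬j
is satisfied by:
  {j: True, x: False}


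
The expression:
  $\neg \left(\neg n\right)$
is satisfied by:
  {n: True}


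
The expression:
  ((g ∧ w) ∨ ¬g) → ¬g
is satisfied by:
  {w: False, g: False}
  {g: True, w: False}
  {w: True, g: False}


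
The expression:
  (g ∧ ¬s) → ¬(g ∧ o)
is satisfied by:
  {s: True, g: False, o: False}
  {g: False, o: False, s: False}
  {o: True, s: True, g: False}
  {o: True, g: False, s: False}
  {s: True, g: True, o: False}
  {g: True, s: False, o: False}
  {o: True, g: True, s: True}


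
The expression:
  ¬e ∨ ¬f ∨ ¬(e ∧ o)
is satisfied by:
  {e: False, o: False, f: False}
  {f: True, e: False, o: False}
  {o: True, e: False, f: False}
  {f: True, o: True, e: False}
  {e: True, f: False, o: False}
  {f: True, e: True, o: False}
  {o: True, e: True, f: False}


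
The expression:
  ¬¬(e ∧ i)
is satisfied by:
  {i: True, e: True}


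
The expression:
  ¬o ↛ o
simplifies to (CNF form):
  True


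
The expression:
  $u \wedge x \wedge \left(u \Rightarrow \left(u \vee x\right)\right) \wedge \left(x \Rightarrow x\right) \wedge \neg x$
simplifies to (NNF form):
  $\text{False}$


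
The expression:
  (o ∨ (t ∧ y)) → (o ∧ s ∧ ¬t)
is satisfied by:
  {s: True, o: False, t: False, y: False}
  {s: False, o: False, t: False, y: False}
  {y: True, s: True, o: False, t: False}
  {y: True, s: False, o: False, t: False}
  {t: True, s: True, o: False, y: False}
  {t: True, s: False, o: False, y: False}
  {o: True, s: True, y: False, t: False}
  {y: True, o: True, s: True, t: False}


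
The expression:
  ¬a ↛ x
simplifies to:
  x ∨ ¬a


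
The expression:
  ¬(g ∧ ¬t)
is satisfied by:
  {t: True, g: False}
  {g: False, t: False}
  {g: True, t: True}


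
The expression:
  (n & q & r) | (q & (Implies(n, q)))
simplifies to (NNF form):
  q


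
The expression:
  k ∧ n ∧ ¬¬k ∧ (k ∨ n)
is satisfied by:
  {n: True, k: True}


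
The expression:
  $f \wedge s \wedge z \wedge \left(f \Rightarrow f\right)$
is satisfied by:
  {z: True, s: True, f: True}


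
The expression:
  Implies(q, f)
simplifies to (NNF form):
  f | ~q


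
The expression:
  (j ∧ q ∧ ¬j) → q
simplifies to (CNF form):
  True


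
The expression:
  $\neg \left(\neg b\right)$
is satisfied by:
  {b: True}


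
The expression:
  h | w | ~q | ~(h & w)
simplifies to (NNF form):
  True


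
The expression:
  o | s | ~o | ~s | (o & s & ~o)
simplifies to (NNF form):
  True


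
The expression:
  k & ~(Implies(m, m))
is never true.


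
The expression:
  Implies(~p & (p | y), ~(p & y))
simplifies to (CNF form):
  True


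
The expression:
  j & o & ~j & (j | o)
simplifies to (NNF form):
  False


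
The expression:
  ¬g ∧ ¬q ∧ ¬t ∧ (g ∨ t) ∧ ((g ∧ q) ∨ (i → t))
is never true.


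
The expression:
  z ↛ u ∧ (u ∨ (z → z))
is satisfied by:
  {z: True, u: False}


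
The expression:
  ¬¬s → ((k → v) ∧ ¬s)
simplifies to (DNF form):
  ¬s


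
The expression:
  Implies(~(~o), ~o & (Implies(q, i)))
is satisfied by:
  {o: False}


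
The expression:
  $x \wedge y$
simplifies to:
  $x \wedge y$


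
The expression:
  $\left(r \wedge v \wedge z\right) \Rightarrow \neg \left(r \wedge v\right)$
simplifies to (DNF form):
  $\neg r \vee \neg v \vee \neg z$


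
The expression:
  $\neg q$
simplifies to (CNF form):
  $\neg q$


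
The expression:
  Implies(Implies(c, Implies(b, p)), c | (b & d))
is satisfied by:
  {d: True, c: True, b: True}
  {d: True, c: True, b: False}
  {c: True, b: True, d: False}
  {c: True, b: False, d: False}
  {d: True, b: True, c: False}


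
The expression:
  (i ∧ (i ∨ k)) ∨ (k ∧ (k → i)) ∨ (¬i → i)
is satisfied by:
  {i: True}


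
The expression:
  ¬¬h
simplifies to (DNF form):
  h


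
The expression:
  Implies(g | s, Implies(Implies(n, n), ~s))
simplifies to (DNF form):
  ~s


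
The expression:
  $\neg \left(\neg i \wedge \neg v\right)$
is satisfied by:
  {i: True, v: True}
  {i: True, v: False}
  {v: True, i: False}


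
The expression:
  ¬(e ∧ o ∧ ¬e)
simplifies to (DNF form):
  True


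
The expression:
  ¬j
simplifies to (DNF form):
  ¬j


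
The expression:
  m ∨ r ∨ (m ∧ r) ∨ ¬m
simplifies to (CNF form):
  True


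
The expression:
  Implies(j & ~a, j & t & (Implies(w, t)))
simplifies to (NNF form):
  a | t | ~j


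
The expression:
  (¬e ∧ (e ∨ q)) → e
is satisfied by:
  {e: True, q: False}
  {q: False, e: False}
  {q: True, e: True}


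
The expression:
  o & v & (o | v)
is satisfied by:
  {o: True, v: True}


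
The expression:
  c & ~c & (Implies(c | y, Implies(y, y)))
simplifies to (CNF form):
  False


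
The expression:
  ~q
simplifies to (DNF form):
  ~q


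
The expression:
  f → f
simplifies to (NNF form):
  True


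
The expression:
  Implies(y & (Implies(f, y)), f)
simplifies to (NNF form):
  f | ~y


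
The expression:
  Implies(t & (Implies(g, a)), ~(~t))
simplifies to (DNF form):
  True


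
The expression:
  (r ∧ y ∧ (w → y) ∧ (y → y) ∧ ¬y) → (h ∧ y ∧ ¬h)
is always true.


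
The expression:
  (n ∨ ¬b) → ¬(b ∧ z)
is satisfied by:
  {z: False, n: False, b: False}
  {b: True, z: False, n: False}
  {n: True, z: False, b: False}
  {b: True, n: True, z: False}
  {z: True, b: False, n: False}
  {b: True, z: True, n: False}
  {n: True, z: True, b: False}


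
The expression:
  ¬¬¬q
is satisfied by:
  {q: False}


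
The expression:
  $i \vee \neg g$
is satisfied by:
  {i: True, g: False}
  {g: False, i: False}
  {g: True, i: True}


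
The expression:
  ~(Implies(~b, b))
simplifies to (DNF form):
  ~b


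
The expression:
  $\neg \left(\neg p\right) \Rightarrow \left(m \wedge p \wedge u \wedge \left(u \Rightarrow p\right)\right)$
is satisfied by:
  {m: True, u: True, p: False}
  {m: True, u: False, p: False}
  {u: True, m: False, p: False}
  {m: False, u: False, p: False}
  {m: True, p: True, u: True}


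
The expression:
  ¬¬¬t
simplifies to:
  ¬t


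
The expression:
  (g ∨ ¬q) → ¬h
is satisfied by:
  {q: True, h: False, g: False}
  {q: False, h: False, g: False}
  {g: True, q: True, h: False}
  {g: True, q: False, h: False}
  {h: True, q: True, g: False}


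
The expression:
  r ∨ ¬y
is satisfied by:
  {r: True, y: False}
  {y: False, r: False}
  {y: True, r: True}


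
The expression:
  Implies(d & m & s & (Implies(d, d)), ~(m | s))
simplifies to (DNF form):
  ~d | ~m | ~s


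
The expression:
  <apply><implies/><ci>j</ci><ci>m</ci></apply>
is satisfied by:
  {m: True, j: False}
  {j: False, m: False}
  {j: True, m: True}


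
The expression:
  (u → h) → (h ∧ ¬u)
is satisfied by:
  {h: True, u: False}
  {u: True, h: False}


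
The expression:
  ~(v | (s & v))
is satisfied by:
  {v: False}


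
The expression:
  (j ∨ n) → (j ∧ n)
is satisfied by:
  {j: False, n: False}
  {n: True, j: True}


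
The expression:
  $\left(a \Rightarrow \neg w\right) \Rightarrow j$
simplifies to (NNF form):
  $j \vee \left(a \wedge w\right)$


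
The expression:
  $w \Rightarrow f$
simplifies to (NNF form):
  $f \vee \neg w$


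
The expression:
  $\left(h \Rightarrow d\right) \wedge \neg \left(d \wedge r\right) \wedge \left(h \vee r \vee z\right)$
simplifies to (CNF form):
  $\left(d \vee \neg h\right) \wedge \left(\neg d \vee \neg r\right) \wedge \left(h \vee r \vee z\right)$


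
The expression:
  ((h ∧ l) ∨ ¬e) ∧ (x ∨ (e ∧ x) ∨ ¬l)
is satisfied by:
  {h: True, x: True, l: False, e: False}
  {h: True, l: False, x: False, e: False}
  {x: True, h: False, l: False, e: False}
  {h: False, l: False, x: False, e: False}
  {h: True, x: True, l: True, e: False}
  {x: True, l: True, h: False, e: False}
  {h: True, e: True, x: True, l: True}


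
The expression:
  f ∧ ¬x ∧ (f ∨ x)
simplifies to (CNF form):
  f ∧ ¬x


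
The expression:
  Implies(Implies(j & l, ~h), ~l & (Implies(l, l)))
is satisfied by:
  {j: True, h: True, l: False}
  {j: True, h: False, l: False}
  {h: True, j: False, l: False}
  {j: False, h: False, l: False}
  {j: True, l: True, h: True}


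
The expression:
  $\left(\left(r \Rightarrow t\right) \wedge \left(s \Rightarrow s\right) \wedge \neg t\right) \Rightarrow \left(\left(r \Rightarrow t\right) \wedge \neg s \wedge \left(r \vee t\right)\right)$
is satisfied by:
  {r: True, t: True}
  {r: True, t: False}
  {t: True, r: False}


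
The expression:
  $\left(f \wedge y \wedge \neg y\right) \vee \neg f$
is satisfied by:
  {f: False}


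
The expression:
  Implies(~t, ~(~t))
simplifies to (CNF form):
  t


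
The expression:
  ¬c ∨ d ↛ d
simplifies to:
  ¬c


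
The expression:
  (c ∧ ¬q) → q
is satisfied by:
  {q: True, c: False}
  {c: False, q: False}
  {c: True, q: True}


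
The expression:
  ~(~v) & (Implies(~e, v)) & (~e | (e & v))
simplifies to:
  v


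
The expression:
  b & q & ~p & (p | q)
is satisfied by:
  {b: True, q: True, p: False}


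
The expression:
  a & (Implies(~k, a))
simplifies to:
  a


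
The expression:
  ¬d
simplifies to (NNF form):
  ¬d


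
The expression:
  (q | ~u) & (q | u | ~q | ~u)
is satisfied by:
  {q: True, u: False}
  {u: False, q: False}
  {u: True, q: True}


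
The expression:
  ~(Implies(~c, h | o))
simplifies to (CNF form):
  ~c & ~h & ~o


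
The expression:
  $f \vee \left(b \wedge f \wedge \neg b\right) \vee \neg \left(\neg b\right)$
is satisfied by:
  {b: True, f: True}
  {b: True, f: False}
  {f: True, b: False}


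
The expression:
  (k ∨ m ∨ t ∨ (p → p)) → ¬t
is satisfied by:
  {t: False}


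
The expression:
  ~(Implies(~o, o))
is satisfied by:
  {o: False}


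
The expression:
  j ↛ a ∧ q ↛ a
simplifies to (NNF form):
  j ∧ q ∧ ¬a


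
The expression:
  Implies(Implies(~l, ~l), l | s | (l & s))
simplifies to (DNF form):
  l | s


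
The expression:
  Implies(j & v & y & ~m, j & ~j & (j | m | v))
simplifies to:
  m | ~j | ~v | ~y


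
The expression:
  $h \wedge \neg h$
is never true.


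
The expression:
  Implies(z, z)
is always true.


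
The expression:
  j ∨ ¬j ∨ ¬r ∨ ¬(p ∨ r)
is always true.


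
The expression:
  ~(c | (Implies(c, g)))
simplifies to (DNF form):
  False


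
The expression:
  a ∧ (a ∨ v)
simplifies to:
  a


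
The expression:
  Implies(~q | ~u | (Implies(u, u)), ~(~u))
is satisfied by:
  {u: True}


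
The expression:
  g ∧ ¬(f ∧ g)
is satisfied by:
  {g: True, f: False}


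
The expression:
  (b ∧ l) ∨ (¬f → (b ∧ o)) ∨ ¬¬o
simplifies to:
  f ∨ o ∨ (b ∧ l)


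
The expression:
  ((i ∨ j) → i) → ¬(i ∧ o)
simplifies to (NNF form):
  ¬i ∨ ¬o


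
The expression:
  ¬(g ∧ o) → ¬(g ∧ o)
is always true.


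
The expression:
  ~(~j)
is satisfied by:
  {j: True}


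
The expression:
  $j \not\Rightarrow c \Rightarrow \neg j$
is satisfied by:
  {c: True, j: False}
  {j: False, c: False}
  {j: True, c: True}


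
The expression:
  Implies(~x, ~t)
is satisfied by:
  {x: True, t: False}
  {t: False, x: False}
  {t: True, x: True}


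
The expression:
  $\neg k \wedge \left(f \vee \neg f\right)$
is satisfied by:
  {k: False}


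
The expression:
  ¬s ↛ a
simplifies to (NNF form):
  a ∨ ¬s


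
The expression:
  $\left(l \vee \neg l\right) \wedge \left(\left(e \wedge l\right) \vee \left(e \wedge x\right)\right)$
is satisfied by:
  {e: True, x: True, l: True}
  {e: True, x: True, l: False}
  {e: True, l: True, x: False}


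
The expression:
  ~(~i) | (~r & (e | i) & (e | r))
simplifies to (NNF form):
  i | (e & ~r)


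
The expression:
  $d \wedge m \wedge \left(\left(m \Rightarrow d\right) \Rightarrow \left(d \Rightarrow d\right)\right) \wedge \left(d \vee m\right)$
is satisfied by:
  {m: True, d: True}


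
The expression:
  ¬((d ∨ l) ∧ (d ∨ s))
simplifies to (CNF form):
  ¬d ∧ (¬l ∨ ¬s)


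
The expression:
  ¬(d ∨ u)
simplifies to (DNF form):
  ¬d ∧ ¬u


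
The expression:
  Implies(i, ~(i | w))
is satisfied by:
  {i: False}


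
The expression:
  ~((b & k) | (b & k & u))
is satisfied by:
  {k: False, b: False}
  {b: True, k: False}
  {k: True, b: False}


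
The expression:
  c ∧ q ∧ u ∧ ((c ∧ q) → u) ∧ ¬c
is never true.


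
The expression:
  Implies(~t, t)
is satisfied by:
  {t: True}


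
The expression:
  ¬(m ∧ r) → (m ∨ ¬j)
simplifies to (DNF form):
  m ∨ ¬j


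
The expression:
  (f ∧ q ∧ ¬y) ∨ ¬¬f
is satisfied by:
  {f: True}


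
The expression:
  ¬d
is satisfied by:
  {d: False}


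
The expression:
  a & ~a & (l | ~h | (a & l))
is never true.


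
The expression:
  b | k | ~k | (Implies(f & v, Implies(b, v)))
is always true.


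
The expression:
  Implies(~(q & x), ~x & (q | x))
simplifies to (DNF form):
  q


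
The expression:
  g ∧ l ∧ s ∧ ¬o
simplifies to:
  g ∧ l ∧ s ∧ ¬o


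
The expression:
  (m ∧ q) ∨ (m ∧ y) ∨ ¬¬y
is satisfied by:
  {y: True, m: True, q: True}
  {y: True, m: True, q: False}
  {y: True, q: True, m: False}
  {y: True, q: False, m: False}
  {m: True, q: True, y: False}


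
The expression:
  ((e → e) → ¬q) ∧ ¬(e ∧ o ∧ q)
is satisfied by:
  {q: False}


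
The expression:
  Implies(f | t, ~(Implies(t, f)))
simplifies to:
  ~f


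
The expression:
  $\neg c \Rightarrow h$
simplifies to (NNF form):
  $c \vee h$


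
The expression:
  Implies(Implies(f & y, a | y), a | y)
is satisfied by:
  {a: True, y: True}
  {a: True, y: False}
  {y: True, a: False}


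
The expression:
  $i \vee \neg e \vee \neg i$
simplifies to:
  $\text{True}$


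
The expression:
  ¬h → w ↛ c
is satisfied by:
  {h: True, w: True, c: False}
  {h: True, c: False, w: False}
  {h: True, w: True, c: True}
  {h: True, c: True, w: False}
  {w: True, c: False, h: False}


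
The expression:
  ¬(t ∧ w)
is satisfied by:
  {w: False, t: False}
  {t: True, w: False}
  {w: True, t: False}


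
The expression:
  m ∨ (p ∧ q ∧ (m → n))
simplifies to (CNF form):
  (m ∨ p) ∧ (m ∨ q)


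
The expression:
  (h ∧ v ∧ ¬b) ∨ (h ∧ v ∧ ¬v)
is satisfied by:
  {h: True, v: True, b: False}


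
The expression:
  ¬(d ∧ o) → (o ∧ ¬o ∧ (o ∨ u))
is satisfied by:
  {d: True, o: True}


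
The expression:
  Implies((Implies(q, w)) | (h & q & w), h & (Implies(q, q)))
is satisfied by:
  {h: True, q: True, w: False}
  {h: True, q: False, w: False}
  {h: True, w: True, q: True}
  {h: True, w: True, q: False}
  {q: True, w: False, h: False}


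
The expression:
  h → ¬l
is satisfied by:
  {l: False, h: False}
  {h: True, l: False}
  {l: True, h: False}


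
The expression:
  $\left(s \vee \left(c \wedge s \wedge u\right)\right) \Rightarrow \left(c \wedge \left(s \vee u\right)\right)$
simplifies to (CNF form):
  $c \vee \neg s$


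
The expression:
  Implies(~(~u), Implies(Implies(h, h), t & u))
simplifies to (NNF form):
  t | ~u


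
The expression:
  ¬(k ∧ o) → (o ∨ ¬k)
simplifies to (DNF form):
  o ∨ ¬k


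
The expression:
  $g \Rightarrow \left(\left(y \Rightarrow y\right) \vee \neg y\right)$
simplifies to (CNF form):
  $\text{True}$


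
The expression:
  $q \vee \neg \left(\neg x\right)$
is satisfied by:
  {x: True, q: True}
  {x: True, q: False}
  {q: True, x: False}


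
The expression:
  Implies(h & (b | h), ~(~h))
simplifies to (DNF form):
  True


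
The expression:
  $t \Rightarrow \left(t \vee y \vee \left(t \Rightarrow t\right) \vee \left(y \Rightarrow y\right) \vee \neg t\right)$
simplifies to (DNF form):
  $\text{True}$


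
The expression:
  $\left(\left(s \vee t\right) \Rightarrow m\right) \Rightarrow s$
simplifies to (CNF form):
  $\left(s \vee t\right) \wedge \left(s \vee \neg m\right)$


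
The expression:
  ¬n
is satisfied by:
  {n: False}


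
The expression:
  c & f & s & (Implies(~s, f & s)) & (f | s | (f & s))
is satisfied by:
  {c: True, s: True, f: True}


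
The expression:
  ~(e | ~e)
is never true.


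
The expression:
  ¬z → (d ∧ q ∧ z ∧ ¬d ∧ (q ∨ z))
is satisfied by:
  {z: True}


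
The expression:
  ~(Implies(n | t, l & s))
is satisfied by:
  {n: True, t: True, s: False, l: False}
  {n: True, t: False, s: False, l: False}
  {t: True, l: False, n: False, s: False}
  {l: True, n: True, t: True, s: False}
  {l: True, n: True, t: False, s: False}
  {l: True, t: True, n: False, s: False}
  {s: True, n: True, t: True, l: False}
  {s: True, n: True, t: False, l: False}
  {s: True, t: True, n: False, l: False}


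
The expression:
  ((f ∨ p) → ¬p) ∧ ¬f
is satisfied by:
  {p: False, f: False}


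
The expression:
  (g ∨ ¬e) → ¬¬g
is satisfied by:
  {e: True, g: True}
  {e: True, g: False}
  {g: True, e: False}


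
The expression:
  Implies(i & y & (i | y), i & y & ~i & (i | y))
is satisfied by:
  {y: False, i: False}
  {i: True, y: False}
  {y: True, i: False}


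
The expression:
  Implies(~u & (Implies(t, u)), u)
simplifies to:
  t | u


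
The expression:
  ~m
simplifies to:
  ~m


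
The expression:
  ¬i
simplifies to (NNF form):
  ¬i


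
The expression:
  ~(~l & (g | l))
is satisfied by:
  {l: True, g: False}
  {g: False, l: False}
  {g: True, l: True}


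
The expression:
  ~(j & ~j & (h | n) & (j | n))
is always true.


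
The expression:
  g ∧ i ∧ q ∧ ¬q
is never true.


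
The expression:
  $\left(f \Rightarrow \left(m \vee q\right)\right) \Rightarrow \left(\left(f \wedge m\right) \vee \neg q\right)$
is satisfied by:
  {f: True, m: True, q: False}
  {f: True, m: False, q: False}
  {m: True, f: False, q: False}
  {f: False, m: False, q: False}
  {q: True, f: True, m: True}


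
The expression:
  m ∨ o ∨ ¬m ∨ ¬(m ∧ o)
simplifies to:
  True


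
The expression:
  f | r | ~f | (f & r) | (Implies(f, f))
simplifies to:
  True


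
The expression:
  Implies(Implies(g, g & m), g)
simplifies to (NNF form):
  g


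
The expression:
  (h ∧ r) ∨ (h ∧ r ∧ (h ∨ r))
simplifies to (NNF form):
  h ∧ r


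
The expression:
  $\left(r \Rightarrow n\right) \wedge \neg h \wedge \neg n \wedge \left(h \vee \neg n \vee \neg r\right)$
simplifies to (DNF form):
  $\neg h \wedge \neg n \wedge \neg r$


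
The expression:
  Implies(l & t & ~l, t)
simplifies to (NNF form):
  True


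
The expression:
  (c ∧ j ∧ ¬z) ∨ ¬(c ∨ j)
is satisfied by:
  {z: False, j: False, c: False}
  {z: True, j: False, c: False}
  {c: True, j: True, z: False}


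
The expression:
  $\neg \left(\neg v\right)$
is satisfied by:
  {v: True}


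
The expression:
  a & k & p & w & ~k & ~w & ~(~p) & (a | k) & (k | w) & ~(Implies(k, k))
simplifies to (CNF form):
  False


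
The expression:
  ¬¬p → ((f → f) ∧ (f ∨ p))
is always true.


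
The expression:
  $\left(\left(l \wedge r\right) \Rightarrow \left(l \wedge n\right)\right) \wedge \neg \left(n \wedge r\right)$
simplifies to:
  $\left(\neg l \wedge \neg n\right) \vee \neg r$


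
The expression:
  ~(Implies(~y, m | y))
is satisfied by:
  {y: False, m: False}


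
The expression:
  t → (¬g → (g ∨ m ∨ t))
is always true.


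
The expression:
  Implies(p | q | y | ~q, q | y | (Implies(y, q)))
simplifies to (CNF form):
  True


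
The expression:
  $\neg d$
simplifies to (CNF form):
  $\neg d$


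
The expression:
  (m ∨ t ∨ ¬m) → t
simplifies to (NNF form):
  t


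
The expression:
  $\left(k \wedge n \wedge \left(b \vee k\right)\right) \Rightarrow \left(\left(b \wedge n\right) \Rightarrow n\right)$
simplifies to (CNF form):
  $\text{True}$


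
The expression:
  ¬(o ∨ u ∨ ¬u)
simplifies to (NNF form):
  False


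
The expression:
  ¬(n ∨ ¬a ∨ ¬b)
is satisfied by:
  {a: True, b: True, n: False}


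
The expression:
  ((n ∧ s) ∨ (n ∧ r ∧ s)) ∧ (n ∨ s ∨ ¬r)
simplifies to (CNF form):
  n ∧ s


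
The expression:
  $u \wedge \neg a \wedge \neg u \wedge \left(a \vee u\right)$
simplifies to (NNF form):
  $\text{False}$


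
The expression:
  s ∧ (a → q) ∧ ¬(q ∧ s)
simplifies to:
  s ∧ ¬a ∧ ¬q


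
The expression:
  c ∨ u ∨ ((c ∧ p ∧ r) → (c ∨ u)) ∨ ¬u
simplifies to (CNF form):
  True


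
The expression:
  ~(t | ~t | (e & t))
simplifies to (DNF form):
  False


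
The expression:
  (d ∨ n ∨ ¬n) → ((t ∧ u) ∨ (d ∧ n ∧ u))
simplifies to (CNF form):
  u ∧ (d ∨ t) ∧ (n ∨ t)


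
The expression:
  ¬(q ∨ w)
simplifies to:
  ¬q ∧ ¬w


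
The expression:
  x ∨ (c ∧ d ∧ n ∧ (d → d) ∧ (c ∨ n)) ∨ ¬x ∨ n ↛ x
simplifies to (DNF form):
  True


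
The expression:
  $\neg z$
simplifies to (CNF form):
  $\neg z$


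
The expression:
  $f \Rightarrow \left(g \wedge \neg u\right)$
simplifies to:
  $\left(g \wedge \neg u\right) \vee \neg f$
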